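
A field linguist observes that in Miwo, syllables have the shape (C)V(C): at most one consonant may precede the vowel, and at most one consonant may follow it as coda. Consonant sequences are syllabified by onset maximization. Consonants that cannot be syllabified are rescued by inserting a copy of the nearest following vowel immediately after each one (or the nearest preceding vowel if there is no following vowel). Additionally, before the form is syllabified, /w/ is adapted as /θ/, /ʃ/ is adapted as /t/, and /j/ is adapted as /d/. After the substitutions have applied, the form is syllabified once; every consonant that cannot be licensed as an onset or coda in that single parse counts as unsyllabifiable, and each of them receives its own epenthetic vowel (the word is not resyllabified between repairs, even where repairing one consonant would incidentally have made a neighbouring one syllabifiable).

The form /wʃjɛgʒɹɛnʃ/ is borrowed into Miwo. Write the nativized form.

θɛtɛdɛgʒɛɹɛntɛ

Substitution: /w/ → /θ/, /ʃ/ → /t/, /j/ → /d/, giving /θtdɛgʒɹɛnt/.
Under (C)V(C), the unsyllabifiable consonants are /θ/, /t/, /ʒ/, /t/ (at most one coda consonant is licensed; onsets are limited to one consonant).
Each unlicensed consonant becomes the onset of a new syllable: /θ/ → /θɛ/, /t/ → /tɛ/, /ʒ/ → /ʒɛ/, /t/ → /tɛ/.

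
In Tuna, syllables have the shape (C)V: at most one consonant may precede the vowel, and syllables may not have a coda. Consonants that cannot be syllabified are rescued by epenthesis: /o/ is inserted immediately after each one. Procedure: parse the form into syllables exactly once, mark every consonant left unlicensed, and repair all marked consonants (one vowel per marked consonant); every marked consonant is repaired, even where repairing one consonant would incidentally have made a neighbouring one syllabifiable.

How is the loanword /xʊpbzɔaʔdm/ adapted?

Syllabifying with onset maximization leaves /p/, /b/, /ʔ/, /d/, /m/ stranded (no codas are permitted; onsets are limited to one consonant).
Inserting the epenthetic vowel yields /p/ → /po/, /b/ → /bo/, /ʔ/ → /ʔo/, /d/ → /do/, /m/ → /mo/.

xʊpobozɔaʔodomo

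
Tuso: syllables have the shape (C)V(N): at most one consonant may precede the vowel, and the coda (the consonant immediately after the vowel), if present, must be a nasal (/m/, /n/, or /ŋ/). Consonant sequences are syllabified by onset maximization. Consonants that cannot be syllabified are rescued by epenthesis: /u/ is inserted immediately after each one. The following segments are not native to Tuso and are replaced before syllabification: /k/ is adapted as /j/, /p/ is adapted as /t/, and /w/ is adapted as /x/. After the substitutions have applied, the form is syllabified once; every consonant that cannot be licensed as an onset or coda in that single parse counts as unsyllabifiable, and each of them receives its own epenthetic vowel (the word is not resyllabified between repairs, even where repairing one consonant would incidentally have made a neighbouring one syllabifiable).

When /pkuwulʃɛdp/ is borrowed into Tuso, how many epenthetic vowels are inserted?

4

After substitution the input is /tjuxulʃɛdt/.
The unsyllabifiable consonants are /t/, /l/, /d/, /t/; each receives one epenthetic vowel.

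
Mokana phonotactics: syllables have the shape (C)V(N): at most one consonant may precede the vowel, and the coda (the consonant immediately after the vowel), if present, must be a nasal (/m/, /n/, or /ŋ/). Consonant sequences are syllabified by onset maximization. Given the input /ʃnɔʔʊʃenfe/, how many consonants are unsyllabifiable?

1

The consonants /ʃ/ cannot be parsed into a legal (C)V(N) syllable (only a nasal (/m/, /n/, or /ŋ/) is licensed in coda position; onsets are limited to one consonant).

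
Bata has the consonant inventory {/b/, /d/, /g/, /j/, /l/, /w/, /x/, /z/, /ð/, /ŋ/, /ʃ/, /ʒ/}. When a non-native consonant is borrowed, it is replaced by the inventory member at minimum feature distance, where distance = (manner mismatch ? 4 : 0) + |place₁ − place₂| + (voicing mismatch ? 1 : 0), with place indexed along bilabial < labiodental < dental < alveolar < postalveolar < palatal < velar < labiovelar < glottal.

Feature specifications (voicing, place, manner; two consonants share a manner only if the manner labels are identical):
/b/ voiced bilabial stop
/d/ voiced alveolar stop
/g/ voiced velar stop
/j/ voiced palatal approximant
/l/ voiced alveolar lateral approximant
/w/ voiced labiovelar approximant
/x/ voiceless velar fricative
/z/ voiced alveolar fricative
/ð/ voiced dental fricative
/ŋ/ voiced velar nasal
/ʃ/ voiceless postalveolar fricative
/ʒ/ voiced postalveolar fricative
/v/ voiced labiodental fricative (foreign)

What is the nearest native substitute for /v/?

ð

/ð/ is closest: same manner (fricative), place distance 1 (labiodental→dental), same voicing; total 1. Next closest is /z/ at distance 2.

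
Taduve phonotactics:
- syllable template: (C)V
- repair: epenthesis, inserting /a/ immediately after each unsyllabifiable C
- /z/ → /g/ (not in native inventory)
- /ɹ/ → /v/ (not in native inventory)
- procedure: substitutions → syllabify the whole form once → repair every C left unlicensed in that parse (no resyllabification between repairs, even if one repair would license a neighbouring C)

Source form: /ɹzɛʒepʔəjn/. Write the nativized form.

vagɛʒepaʔəjana

Substitution: /ɹ/ → /v/, /z/ → /g/, giving /vgɛʒepʔəjn/.
Under (C)V, the unsyllabifiable consonants are /v/, /p/, /j/, /n/ (no codas are permitted; onsets are limited to one consonant).
Inserting the epenthetic vowel yields /v/ → /va/, /p/ → /pa/, /j/ → /ja/, /n/ → /na/.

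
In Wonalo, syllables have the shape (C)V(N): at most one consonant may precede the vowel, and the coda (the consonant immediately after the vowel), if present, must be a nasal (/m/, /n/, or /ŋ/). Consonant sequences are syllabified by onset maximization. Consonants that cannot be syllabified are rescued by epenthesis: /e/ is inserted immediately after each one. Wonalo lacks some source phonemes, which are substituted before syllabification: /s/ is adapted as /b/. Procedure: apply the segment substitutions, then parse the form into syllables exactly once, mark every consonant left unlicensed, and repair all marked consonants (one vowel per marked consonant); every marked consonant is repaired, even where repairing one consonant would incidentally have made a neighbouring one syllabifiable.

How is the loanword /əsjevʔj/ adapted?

əbejeveʔeje

Substitution: /s/ → /b/, giving /əbjevʔj/.
The consonants /b/, /v/, /ʔ/, /j/ cannot be parsed into a legal (C)V(N) syllable (only a nasal (/m/, /n/, or /ŋ/) is licensed in coda position; onsets are limited to one consonant).
Epenthesis after each stranded consonant: /b/ → /be/, /v/ → /ve/, /ʔ/ → /ʔe/, /j/ → /je/.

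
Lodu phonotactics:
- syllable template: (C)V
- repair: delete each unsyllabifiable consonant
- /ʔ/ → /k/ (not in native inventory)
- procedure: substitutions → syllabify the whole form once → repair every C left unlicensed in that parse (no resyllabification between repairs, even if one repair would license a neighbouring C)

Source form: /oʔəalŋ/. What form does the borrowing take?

Substitution: /ʔ/ → /k/, giving /okəalŋ/.
The consonants /l/, /ŋ/ cannot be parsed into a legal (C)V syllable (no codas are permitted; onsets are limited to one consonant).
Deleting the stranded consonants removes /l/, /ŋ/.

okəa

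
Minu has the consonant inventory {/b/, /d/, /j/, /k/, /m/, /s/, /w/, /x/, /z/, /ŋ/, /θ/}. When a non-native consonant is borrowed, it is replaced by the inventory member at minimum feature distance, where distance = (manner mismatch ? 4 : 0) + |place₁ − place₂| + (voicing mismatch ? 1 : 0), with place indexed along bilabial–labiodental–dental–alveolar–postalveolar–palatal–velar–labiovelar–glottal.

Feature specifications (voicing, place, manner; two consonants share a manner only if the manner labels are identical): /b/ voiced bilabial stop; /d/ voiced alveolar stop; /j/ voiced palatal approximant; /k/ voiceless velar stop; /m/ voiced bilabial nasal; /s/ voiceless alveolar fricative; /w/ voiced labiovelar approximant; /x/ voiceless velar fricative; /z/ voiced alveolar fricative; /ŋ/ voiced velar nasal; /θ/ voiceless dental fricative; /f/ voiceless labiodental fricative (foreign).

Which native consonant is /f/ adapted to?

θ

/θ/ is closest: same manner (fricative), place distance 1 (labiodental→dental), same voicing; total 1. Next closest is /s/ at distance 2.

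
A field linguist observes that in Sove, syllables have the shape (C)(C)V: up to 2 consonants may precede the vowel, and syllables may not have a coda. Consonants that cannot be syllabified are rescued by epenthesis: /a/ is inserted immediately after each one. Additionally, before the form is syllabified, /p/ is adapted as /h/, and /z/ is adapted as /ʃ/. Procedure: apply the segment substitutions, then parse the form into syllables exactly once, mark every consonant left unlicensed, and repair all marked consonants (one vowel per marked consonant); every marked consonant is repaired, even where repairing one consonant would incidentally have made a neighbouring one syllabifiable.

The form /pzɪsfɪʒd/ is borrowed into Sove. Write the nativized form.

hʃɪsfɪʒada

Substitution: /p/ → /h/, /z/ → /ʃ/, giving /hʃɪsfɪʒd/.
Under (C)(C)V, the unsyllabifiable consonants are /ʒ/, /d/ (no codas are permitted; onsets may contain at most 2 consonants).
Inserting the epenthetic vowel yields /ʒ/ → /ʒa/, /d/ → /da/.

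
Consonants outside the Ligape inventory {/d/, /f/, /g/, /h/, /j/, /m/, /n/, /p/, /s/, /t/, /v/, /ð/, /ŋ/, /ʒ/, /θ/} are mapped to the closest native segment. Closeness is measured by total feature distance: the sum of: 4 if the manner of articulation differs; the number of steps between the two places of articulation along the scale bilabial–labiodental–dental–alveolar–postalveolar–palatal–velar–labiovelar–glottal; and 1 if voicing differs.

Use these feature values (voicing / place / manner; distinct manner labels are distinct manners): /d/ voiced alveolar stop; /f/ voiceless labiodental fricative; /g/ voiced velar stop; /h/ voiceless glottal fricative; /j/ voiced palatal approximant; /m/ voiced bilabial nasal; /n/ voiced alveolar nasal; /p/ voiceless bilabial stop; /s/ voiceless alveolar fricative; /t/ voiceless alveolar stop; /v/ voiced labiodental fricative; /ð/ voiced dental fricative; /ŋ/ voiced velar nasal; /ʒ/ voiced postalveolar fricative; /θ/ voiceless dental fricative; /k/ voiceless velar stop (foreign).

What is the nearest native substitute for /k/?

/g/ is closest: same manner (stop), place distance 0 (velar→velar), voicing differs (+1); total 1. Next closest is /t/ at distance 3.

g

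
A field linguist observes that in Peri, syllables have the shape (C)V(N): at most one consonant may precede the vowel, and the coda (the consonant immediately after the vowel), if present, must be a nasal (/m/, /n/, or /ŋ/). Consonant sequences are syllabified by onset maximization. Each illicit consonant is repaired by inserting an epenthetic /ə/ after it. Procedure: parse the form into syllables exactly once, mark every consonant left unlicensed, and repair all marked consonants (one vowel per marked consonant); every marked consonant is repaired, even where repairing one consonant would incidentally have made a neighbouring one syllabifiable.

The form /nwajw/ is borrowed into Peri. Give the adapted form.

Syllabifying with onset maximization leaves /n/, /j/, /w/ stranded (only a nasal (/m/, /n/, or /ŋ/) is licensed in coda position; onsets are limited to one consonant).
Inserting the epenthetic vowel yields /n/ → /nə/, /j/ → /jə/, /w/ → /wə/.

nəwajəwə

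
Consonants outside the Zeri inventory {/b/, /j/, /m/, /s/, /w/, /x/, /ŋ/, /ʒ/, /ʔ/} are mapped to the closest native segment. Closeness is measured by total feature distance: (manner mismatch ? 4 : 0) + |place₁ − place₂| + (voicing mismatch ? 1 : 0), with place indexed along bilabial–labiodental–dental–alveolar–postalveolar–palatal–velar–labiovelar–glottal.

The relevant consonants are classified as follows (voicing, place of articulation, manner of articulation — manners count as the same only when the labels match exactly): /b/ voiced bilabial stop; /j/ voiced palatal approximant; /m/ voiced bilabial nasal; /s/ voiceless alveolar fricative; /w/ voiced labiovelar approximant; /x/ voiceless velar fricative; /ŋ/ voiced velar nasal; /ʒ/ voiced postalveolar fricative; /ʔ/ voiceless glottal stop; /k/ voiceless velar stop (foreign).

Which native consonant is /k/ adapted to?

ʔ

/ʔ/ is closest: same manner (stop), place distance 2 (velar→glottal), same voicing; total 2. Next closest is /x/ at distance 4.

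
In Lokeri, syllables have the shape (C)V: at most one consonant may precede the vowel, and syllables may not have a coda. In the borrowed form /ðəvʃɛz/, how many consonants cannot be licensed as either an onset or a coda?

Under (C)V, the unsyllabifiable consonants are /v/, /z/ (no codas are permitted; onsets are limited to one consonant).

2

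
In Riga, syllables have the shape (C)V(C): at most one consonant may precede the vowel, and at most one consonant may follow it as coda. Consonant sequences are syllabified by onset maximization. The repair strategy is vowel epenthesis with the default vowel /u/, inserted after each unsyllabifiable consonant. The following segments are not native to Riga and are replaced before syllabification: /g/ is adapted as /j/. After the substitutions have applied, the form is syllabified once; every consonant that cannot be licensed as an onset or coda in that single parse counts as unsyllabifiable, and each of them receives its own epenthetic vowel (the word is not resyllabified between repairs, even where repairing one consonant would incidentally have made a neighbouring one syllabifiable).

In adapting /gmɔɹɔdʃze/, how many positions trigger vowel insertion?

2

After substitution the input is /jmɔɹɔdʃze/.
The unsyllabifiable consonants are /j/, /ʃ/; each receives one epenthetic vowel.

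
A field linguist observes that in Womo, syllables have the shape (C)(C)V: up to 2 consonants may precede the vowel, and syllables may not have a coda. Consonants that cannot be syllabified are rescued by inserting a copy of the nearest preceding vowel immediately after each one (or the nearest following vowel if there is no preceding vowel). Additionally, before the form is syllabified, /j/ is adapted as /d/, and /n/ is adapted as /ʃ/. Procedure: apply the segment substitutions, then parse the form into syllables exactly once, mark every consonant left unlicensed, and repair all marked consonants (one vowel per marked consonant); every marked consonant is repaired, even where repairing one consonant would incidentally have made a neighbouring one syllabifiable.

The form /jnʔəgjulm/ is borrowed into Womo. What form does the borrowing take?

Substitution: /j/ → /d/, /n/ → /ʃ/, giving /dʃʔəgdulm/.
Syllabifying with onset maximization leaves /d/, /l/, /m/ stranded (no codas are permitted; onsets may contain at most 2 consonants).
Each unlicensed consonant becomes the onset of a new syllable: /d/ → /də/, /l/ → /lu/, /m/ → /mu/.

dəʃʔəgdulumu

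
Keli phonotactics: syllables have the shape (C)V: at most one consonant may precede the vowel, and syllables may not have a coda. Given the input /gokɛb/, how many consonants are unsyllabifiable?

1

Syllabifying with onset maximization leaves /b/ stranded (no codas are permitted; onsets are limited to one consonant).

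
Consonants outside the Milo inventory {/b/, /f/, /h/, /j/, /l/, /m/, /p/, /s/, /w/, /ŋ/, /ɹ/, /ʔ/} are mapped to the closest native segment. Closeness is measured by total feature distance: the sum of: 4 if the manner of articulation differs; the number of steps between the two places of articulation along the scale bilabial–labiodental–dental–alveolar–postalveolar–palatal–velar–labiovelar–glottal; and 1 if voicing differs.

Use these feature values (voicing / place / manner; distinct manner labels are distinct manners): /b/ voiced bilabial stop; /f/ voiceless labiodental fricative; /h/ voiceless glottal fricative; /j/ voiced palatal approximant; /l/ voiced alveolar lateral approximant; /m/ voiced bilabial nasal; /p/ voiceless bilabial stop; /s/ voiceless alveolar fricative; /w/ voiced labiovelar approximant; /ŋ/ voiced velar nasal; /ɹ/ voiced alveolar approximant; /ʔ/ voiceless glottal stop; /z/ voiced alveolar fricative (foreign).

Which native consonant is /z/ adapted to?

s

/s/ is closest: same manner (fricative), place distance 0 (alveolar→alveolar), voicing differs (+1); total 1. Next closest is /f/ at distance 3.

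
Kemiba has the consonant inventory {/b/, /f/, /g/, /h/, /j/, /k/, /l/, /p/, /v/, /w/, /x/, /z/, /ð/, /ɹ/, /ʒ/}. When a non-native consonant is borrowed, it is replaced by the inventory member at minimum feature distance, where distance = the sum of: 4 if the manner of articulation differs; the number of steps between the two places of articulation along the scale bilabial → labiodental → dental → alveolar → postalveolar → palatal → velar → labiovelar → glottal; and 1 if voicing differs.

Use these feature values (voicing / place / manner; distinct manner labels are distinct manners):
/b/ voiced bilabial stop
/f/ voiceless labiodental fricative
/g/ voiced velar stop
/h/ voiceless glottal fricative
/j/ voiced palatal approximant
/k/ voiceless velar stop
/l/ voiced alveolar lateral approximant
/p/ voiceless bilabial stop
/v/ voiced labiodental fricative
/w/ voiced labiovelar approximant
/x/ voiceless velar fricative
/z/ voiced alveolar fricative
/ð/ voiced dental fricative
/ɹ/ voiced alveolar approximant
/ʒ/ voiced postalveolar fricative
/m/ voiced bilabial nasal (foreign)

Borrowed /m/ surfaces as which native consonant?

b

/b/ is closest: manner differs (nasal→stop, +4), place distance 0 (bilabial→bilabial), same voicing; total 4. Next closest is /p/ at distance 5.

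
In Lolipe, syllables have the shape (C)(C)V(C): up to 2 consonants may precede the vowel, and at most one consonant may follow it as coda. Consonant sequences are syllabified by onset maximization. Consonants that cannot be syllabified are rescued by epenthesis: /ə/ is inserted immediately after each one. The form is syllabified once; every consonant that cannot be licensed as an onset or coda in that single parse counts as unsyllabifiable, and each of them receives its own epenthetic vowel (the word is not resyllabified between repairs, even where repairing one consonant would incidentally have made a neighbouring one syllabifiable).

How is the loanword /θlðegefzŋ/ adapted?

Under (C)(C)V(C), the unsyllabifiable consonants are /θ/, /z/, /ŋ/ (at most one coda consonant is licensed; onsets may contain at most 2 consonants).
Epenthesis after each stranded consonant: /θ/ → /θə/, /z/ → /zə/, /ŋ/ → /ŋə/.

θəlðegefzəŋə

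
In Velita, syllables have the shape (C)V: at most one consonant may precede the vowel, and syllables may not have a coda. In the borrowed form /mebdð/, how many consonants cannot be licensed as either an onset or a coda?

3

Under (C)V, the unsyllabifiable consonants are /b/, /d/, /ð/ (no codas are permitted; onsets are limited to one consonant).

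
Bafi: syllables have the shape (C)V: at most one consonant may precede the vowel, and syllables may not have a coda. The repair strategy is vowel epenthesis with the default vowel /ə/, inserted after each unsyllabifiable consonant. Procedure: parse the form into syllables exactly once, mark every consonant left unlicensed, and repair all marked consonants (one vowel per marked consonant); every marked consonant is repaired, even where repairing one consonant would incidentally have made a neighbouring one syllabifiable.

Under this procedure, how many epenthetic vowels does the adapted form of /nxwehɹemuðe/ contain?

3

The unsyllabifiable consonants are /n/, /x/, /h/; each receives one epenthetic vowel.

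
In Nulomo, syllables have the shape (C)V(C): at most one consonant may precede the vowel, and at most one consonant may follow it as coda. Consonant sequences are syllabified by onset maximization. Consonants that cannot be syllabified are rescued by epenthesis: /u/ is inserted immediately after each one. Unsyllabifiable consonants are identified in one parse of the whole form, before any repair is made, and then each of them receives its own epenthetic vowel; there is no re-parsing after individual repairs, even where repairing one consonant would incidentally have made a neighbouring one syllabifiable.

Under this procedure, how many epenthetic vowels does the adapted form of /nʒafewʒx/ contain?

The unsyllabifiable consonants are /n/, /ʒ/, /x/; each receives one epenthetic vowel.

3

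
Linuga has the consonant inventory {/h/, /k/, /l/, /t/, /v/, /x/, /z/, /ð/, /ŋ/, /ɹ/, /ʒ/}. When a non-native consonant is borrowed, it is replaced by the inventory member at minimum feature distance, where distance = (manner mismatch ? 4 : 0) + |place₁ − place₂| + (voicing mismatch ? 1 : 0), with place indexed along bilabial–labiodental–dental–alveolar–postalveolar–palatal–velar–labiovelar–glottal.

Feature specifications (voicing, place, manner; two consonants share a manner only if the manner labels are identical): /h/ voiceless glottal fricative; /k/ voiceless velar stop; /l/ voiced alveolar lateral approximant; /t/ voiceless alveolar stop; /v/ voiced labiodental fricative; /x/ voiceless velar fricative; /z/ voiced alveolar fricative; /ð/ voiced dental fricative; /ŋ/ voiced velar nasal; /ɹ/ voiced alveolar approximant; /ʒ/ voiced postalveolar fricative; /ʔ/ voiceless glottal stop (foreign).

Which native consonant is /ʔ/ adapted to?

/k/ is closest: same manner (stop), place distance 2 (glottal→velar), same voicing; total 2. Next closest is /h/ at distance 4.

k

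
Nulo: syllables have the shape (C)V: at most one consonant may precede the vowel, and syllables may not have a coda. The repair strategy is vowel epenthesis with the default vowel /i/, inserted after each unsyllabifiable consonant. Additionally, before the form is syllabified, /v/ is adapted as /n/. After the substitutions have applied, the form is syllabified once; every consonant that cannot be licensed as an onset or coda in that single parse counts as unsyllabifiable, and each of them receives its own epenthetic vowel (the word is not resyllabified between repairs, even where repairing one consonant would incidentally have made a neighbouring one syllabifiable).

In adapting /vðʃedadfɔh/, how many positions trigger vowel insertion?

After substitution the input is /nðʃedadfɔh/.
The unsyllabifiable consonants are /n/, /ð/, /d/, /h/; each receives one epenthetic vowel.

4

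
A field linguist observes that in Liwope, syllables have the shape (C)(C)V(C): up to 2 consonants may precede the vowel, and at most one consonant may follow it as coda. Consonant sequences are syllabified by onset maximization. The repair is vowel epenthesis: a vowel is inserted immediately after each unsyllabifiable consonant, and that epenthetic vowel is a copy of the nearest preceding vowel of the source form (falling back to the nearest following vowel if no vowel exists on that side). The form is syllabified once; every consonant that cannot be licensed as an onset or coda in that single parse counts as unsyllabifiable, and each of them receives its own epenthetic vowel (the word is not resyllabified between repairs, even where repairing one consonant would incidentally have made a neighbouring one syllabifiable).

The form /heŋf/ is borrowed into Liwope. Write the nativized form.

heŋfe

The consonants /f/ cannot be parsed into a legal (C)(C)V(C) syllable (at most one coda consonant is licensed; onsets may contain at most 2 consonants).
Epenthesis after each stranded consonant: /f/ → /fe/.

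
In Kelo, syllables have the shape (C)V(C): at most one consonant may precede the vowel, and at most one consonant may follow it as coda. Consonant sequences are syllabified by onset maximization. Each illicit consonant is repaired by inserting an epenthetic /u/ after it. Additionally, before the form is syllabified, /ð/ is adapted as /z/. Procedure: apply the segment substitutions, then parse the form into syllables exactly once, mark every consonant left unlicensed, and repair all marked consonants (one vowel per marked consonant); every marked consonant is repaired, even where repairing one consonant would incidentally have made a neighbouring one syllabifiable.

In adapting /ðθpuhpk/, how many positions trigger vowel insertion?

After substitution the input is /zθpuhpk/.
The unsyllabifiable consonants are /z/, /θ/, /p/, /k/; each receives one epenthetic vowel.

4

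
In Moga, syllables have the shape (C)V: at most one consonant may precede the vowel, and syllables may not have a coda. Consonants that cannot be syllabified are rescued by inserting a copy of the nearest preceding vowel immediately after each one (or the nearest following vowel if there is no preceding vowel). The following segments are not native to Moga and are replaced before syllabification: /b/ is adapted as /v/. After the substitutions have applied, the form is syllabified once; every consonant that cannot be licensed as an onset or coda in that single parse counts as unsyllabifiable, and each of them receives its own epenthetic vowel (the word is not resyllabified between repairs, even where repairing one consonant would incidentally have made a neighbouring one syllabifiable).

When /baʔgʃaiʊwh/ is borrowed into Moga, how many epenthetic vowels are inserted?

After substitution the input is /vaʔgʃaiʊwh/.
The unsyllabifiable consonants are /ʔ/, /g/, /w/, /h/; each receives one epenthetic vowel.

4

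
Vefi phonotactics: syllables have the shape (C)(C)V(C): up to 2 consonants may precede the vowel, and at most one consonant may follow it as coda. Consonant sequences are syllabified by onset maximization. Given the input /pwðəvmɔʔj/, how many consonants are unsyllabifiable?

2

Syllabifying with onset maximization leaves /p/, /j/ stranded (at most one coda consonant is licensed; onsets may contain at most 2 consonants).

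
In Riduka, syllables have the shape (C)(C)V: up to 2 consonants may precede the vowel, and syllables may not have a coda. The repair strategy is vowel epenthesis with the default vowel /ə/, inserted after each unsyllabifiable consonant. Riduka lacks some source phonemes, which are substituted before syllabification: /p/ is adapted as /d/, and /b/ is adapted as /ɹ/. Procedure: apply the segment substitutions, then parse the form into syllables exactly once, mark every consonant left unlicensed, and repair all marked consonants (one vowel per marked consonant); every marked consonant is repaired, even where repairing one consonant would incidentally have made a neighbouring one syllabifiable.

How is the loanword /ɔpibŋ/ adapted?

Substitution: /p/ → /d/, /b/ → /ɹ/, giving /ɔdiɹŋ/.
Syllabifying with onset maximization leaves /ɹ/, /ŋ/ stranded (no codas are permitted; onsets may contain at most 2 consonants).
Inserting the epenthetic vowel yields /ɹ/ → /ɹə/, /ŋ/ → /ŋə/.

ɔdiɹəŋə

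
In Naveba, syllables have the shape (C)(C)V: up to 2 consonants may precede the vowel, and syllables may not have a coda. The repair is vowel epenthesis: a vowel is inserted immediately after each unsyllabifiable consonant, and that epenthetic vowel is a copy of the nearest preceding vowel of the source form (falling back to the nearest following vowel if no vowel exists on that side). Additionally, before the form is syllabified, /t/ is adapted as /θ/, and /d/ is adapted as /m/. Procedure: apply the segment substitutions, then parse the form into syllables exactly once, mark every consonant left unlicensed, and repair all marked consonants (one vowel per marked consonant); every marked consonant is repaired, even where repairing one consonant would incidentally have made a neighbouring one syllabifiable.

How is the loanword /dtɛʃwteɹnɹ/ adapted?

Substitution: /d/ → /m/, /t/ → /θ/, giving /mθɛʃwθeɹnɹ/.
The consonants /ʃ/, /ɹ/, /n/, /ɹ/ cannot be parsed into a legal (C)(C)V syllable (no codas are permitted; onsets may contain at most 2 consonants).
Each unlicensed consonant becomes the onset of a new syllable: /ʃ/ → /ʃɛ/, /ɹ/ → /ɹe/, /n/ → /ne/, /ɹ/ → /ɹe/.

mθɛʃɛwθeɹeneɹe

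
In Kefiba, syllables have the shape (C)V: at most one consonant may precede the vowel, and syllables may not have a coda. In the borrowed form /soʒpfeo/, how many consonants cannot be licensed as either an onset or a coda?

Under (C)V, the unsyllabifiable consonants are /ʒ/, /p/ (no codas are permitted; onsets are limited to one consonant).

2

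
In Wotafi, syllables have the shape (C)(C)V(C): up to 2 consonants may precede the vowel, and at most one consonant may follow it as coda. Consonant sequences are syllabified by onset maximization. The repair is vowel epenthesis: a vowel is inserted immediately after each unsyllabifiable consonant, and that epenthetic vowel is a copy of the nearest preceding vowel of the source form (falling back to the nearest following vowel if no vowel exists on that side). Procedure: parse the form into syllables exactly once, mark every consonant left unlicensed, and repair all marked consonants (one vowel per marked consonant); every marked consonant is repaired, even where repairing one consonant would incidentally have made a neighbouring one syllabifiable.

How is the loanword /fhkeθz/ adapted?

fehkeθze

Syllabifying with onset maximization leaves /f/, /z/ stranded (at most one coda consonant is licensed; onsets may contain at most 2 consonants).
Inserting the epenthetic vowel yields /f/ → /fe/, /z/ → /ze/.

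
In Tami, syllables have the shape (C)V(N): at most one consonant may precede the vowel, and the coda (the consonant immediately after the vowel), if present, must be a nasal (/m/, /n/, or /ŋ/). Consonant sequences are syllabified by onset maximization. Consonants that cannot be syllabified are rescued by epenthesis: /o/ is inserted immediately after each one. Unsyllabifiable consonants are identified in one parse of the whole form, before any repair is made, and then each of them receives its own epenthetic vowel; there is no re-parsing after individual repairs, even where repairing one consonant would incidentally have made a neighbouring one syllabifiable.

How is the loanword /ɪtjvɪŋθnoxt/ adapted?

Syllabifying with onset maximization leaves /t/, /j/, /θ/, /x/, /t/ stranded (only a nasal (/m/, /n/, or /ŋ/) is licensed in coda position; onsets are limited to one consonant).
Epenthesis after each stranded consonant: /t/ → /to/, /j/ → /jo/, /θ/ → /θo/, /x/ → /xo/, /t/ → /to/.

ɪtojovɪŋθonoxoto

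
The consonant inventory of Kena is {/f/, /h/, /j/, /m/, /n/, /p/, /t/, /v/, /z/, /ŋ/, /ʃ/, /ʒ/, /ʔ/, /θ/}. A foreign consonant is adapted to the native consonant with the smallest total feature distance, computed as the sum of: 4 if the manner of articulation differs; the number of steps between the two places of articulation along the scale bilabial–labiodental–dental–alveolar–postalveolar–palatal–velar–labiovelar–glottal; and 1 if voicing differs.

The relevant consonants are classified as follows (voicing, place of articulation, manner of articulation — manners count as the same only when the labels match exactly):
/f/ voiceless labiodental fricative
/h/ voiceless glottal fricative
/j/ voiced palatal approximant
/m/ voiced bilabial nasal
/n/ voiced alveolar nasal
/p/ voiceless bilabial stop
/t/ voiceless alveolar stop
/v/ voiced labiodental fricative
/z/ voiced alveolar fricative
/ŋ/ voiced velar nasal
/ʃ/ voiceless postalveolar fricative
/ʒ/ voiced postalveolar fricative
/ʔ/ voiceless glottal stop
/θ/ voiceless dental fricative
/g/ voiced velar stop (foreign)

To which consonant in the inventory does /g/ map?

/ʔ/ is closest: same manner (stop), place distance 2 (velar→glottal), voicing differs (+1); total 3. Next closest is /t/ at distance 4.

ʔ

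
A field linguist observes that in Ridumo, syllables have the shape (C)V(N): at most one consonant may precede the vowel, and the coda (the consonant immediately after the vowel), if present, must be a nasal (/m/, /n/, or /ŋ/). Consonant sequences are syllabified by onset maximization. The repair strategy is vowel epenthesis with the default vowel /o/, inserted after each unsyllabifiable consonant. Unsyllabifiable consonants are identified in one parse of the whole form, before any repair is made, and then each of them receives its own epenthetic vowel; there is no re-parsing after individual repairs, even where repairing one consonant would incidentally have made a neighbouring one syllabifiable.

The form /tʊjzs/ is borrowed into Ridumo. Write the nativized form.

Under (C)V(N), the unsyllabifiable consonants are /j/, /z/, /s/ (only a nasal (/m/, /n/, or /ŋ/) is licensed in coda position; onsets are limited to one consonant).
Inserting the epenthetic vowel yields /j/ → /jo/, /z/ → /zo/, /s/ → /so/.

tʊjozoso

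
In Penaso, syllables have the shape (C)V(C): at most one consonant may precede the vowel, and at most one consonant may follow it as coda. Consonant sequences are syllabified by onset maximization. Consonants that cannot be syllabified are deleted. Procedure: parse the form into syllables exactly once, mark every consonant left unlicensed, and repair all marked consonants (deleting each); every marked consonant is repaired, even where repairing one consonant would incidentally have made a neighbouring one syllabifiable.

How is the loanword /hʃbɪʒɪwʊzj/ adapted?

bɪʒɪwʊz

Under (C)V(C), the unsyllabifiable consonants are /h/, /ʃ/, /j/ (at most one coda consonant is licensed; onsets are limited to one consonant).
Each unlicensed consonant is deleted: /h/, /ʃ/, /j/.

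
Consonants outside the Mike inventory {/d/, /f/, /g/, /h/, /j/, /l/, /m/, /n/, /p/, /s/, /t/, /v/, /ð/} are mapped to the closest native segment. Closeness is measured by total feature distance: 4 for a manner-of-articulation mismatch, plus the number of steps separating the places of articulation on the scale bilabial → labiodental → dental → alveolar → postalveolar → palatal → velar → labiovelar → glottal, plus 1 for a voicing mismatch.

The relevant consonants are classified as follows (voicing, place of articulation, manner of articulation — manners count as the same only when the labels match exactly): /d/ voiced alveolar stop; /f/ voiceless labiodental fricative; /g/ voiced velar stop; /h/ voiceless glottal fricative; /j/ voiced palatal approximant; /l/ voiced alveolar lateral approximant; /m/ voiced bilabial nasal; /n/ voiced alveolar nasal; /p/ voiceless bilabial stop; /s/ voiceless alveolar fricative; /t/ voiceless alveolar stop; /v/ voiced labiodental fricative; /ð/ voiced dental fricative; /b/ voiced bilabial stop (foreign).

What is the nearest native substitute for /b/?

/p/ is closest: same manner (stop), place distance 0 (bilabial→bilabial), voicing differs (+1); total 1. Next closest is /d/ at distance 3.

p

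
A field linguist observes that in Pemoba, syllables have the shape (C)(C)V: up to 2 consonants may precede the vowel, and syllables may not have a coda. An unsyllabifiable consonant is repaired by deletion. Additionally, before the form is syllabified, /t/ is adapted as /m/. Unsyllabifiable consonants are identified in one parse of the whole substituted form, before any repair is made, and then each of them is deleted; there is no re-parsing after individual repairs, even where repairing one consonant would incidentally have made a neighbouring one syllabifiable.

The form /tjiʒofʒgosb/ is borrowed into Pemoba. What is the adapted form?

mjiʒoʒgo

Substitution: /t/ → /m/, giving /mjiʒofʒgosb/.
The consonants /f/, /s/, /b/ cannot be parsed into a legal (C)(C)V syllable (no codas are permitted; onsets may contain at most 2 consonants).
Each unlicensed consonant is deleted: /f/, /s/, /b/.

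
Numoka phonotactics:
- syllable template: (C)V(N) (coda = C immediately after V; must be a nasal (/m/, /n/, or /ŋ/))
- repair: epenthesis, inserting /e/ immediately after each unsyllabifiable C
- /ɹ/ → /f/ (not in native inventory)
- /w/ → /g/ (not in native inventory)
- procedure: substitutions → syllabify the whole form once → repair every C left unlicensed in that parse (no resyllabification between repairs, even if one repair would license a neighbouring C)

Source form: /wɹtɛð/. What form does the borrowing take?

Substitution: /w/ → /g/, /ɹ/ → /f/, giving /gftɛð/.
Syllabifying with onset maximization leaves /g/, /f/, /ð/ stranded (only a nasal (/m/, /n/, or /ŋ/) is licensed in coda position; onsets are limited to one consonant).
Inserting the epenthetic vowel yields /g/ → /ge/, /f/ → /fe/, /ð/ → /ðe/.

gefetɛðe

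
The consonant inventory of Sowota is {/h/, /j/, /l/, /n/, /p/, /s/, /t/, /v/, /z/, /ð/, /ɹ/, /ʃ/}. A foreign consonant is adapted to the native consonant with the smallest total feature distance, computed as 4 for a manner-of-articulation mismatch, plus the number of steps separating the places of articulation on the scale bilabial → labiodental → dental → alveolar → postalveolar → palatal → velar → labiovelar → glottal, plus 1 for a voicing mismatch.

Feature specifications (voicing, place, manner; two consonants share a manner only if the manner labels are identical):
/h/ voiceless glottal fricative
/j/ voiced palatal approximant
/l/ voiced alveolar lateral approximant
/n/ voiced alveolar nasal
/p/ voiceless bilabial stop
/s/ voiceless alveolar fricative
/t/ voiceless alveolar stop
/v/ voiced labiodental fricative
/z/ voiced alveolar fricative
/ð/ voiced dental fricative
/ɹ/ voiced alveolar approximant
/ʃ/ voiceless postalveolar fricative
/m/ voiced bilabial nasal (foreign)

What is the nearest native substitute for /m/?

n

/n/ is closest: same manner (nasal), place distance 3 (bilabial→alveolar), same voicing; total 3. Next closest is /p/ at distance 5.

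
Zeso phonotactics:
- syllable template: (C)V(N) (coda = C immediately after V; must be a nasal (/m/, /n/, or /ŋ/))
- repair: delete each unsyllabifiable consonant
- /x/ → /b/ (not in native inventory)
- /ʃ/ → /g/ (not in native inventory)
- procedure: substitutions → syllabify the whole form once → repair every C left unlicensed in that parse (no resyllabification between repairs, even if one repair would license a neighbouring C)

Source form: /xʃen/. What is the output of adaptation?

gen

Substitution: /x/ → /b/, /ʃ/ → /g/, giving /bgen/.
The consonants /b/ cannot be parsed into a legal (C)V(N) syllable (only a nasal (/m/, /n/, or /ŋ/) is licensed in coda position; onsets are limited to one consonant).
Each unlicensed consonant is deleted: /b/.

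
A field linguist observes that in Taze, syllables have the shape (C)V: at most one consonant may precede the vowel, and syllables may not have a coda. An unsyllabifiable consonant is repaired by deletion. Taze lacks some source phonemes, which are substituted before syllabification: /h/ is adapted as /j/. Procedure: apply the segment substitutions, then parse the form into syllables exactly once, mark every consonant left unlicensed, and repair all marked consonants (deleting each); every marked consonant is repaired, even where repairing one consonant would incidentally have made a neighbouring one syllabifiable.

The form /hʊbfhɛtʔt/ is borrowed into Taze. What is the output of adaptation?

Substitution: /h/ → /j/, giving /jʊbfjɛtʔt/.
Syllabifying with onset maximization leaves /b/, /f/, /t/, /ʔ/, /t/ stranded (no codas are permitted; onsets are limited to one consonant).
Deletion applies to /b/, /f/, /t/, /ʔ/, /t/.

jʊjɛ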